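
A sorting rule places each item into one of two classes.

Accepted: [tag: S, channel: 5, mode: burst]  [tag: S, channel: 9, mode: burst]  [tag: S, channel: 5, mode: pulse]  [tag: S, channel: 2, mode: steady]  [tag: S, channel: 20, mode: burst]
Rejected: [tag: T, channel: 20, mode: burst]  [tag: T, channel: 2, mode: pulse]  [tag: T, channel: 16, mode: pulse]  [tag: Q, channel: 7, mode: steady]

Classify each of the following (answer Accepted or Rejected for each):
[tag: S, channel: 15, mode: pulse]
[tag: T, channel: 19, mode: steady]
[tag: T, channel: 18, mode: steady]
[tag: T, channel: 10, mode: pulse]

Accepted, Rejected, Rejected, Rejected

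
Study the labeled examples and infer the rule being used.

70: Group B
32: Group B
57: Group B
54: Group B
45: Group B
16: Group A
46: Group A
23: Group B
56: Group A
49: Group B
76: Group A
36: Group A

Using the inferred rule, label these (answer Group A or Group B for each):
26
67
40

Group A, Group B, Group B

'Group A' ⟺ ends in digit 6.
26: last digit 6 — matches, so Group A. 67: last digit 7 — does not fit, so Group B. 40: last digit 0 — does not fit, so Group B.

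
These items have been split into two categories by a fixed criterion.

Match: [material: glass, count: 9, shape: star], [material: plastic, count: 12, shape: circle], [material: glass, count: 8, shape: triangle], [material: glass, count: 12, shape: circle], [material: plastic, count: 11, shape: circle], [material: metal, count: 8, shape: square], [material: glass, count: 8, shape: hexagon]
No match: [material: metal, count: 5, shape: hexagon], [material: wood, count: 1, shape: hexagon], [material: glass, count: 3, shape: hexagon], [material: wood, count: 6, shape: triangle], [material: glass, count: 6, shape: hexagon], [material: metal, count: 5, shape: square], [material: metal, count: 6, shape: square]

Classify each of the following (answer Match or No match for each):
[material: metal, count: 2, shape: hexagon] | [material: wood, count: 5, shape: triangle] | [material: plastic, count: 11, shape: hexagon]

No match, No match, Match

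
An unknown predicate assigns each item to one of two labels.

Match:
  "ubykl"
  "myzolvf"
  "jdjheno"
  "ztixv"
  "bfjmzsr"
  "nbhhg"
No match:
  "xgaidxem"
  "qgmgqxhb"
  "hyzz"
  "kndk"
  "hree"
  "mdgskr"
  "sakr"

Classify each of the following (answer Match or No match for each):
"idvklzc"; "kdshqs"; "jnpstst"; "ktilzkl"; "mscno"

Match, No match, Match, Match, Match

Every 'Match' example satisfies: odd length. None of the 'No match' examples do.
Match: "idvklzc", since length 7. No match: "kdshqs", since length 6. Match: "jnpstst", since length 7. Match: "ktilzkl", since length 7. Match: "mscno", since length 5.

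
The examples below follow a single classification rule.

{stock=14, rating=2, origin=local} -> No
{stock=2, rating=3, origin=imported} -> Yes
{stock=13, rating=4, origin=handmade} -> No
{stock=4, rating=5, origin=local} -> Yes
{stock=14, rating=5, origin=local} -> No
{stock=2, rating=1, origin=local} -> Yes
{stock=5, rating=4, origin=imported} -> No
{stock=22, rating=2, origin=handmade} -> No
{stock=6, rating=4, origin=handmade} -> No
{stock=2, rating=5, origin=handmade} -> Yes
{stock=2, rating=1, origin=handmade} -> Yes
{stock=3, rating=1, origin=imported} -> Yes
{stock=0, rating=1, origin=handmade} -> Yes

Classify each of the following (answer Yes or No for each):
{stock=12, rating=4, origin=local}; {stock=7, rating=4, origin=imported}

One predicate separates the groups cleanly: stock ≤ 4.

No, No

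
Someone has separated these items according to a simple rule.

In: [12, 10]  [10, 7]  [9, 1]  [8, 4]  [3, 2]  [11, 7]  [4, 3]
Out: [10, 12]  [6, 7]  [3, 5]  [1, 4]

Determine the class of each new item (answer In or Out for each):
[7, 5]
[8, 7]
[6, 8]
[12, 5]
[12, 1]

The pattern is that an item is 'In' exactly when: first > second.

In, In, Out, In, In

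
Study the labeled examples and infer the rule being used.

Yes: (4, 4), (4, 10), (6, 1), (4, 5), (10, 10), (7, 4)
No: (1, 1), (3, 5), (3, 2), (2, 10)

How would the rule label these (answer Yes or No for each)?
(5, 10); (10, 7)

A rule that fits every label: first ≥ 4 — true of each 'Yes' example, false of each 'No' one.
(5, 10): Yes (first 5). (10, 7): Yes (first 10).

Yes, Yes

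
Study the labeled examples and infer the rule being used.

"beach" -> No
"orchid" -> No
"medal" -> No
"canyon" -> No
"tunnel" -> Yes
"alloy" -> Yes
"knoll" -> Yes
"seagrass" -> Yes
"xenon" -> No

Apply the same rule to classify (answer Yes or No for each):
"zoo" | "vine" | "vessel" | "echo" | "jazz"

All 'Yes' examples share one property — has a double letter — and every 'No' example lacks it.
"zoo": 'oo' doubled — meets the rule, so Yes.
"vine": no doubled letter — does not satisfy this, so No.
"vessel": 'ss' doubled — meets the rule, so Yes.
"echo": no doubled letter — does not satisfy this, so No.
"jazz": 'zz' doubled — meets the rule, so Yes.

Yes, No, Yes, No, Yes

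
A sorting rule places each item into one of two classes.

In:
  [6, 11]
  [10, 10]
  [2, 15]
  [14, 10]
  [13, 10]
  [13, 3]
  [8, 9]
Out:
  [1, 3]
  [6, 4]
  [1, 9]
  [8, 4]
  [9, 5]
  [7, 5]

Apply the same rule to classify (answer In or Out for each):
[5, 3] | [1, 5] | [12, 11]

One predicate separates the groups cleanly: sum ≥ 16.

Out, Out, In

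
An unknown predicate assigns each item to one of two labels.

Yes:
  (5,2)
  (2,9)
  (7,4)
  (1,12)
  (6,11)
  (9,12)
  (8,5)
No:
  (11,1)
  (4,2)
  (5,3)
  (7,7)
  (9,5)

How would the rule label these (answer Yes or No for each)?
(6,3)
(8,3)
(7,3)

Yes, Yes, No

The classifier is using: sum is odd.
Yes: (6,3), since 6+3 = 9. Yes: (8,3), since 8+3 = 11. No: (7,3), since 7+3 = 10.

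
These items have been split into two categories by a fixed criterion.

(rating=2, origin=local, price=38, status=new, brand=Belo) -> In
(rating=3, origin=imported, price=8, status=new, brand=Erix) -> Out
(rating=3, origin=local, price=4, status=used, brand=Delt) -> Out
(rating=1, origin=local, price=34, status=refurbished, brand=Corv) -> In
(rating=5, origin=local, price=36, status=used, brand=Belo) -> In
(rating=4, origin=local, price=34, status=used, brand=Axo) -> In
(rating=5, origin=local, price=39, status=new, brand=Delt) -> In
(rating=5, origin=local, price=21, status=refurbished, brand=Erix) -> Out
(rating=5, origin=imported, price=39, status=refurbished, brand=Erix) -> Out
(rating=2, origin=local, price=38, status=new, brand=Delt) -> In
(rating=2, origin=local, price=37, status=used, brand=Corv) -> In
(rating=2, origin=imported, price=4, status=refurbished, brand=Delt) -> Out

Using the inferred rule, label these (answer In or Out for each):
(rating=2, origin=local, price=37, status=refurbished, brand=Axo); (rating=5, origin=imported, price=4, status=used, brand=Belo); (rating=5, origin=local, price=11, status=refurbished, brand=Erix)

Every 'In' example satisfies: origin is local AND price ≥ 34. None of the 'Out' examples do.
(rating=2, origin=local, price=37, status=refurbished, brand=Axo) — origin is local, price = 37, hence In.
(rating=5, origin=imported, price=4, status=used, brand=Belo) — origin is imported, price = 4, hence Out.
(rating=5, origin=local, price=11, status=refurbished, brand=Erix) — origin is local, price = 11, hence Out.

In, Out, Out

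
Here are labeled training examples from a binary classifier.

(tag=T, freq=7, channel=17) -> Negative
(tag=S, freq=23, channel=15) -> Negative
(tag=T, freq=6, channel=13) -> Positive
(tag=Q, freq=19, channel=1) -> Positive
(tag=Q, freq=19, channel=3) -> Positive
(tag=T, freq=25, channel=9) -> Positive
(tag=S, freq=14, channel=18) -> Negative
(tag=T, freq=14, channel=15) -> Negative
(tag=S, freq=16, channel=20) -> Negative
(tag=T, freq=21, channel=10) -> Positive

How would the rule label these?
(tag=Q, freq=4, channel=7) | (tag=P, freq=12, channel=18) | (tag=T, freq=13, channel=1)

Positive, Negative, Positive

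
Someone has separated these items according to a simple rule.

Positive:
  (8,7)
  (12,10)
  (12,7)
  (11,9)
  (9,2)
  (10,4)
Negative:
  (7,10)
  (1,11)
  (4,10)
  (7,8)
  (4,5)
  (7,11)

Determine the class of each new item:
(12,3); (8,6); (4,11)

'Positive' ⟺ first > second.
(12,3): 12 > 3 — matches, so Positive. (8,6): 8 > 6 — matches, so Positive. (4,11): 4 < 11 — does not pass, so Negative.

Positive, Positive, Negative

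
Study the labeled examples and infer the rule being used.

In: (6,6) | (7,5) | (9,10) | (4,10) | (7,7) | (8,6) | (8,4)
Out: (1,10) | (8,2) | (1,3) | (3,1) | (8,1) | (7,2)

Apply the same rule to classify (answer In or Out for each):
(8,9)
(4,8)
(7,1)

In, In, Out

Every 'In' example satisfies: sum ≥ 12. None of the 'Out' examples do.
(8,9) — 8+9 = 17, hence In. (4,8) — 4+8 = 12, hence In. (7,1) — 7+1 = 8, hence Out.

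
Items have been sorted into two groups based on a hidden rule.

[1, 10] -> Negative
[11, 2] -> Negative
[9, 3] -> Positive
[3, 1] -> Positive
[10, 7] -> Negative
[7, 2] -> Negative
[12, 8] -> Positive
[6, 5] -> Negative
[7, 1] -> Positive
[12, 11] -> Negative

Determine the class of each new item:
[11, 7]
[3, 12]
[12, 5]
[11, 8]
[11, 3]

Comparing the two groups points to one rule — sum is even.
[11, 7]: Positive (11+7 = 18).
[3, 12]: Negative (3+12 = 15).
[12, 5]: Negative (12+5 = 17).
[11, 8]: Negative (11+8 = 19).
[11, 3]: Positive (11+3 = 14).

Positive, Negative, Negative, Negative, Positive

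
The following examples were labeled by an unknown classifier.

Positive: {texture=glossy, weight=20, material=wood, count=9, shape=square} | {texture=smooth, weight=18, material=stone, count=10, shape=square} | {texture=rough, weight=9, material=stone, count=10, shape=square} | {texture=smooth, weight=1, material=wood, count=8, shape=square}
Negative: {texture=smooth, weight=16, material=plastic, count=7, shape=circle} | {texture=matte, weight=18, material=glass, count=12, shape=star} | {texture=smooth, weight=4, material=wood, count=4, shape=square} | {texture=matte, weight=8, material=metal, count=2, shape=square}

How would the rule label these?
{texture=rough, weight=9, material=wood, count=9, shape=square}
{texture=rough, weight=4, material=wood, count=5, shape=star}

'Positive' ⟺ shape is square AND count ≥ 7.
{texture=rough, weight=9, material=wood, count=9, shape=square}: shape is square, count = 9 — checks out, so Positive.
{texture=rough, weight=4, material=wood, count=5, shape=star}: shape is star, count = 5 — lacks this property, so Negative.

Positive, Negative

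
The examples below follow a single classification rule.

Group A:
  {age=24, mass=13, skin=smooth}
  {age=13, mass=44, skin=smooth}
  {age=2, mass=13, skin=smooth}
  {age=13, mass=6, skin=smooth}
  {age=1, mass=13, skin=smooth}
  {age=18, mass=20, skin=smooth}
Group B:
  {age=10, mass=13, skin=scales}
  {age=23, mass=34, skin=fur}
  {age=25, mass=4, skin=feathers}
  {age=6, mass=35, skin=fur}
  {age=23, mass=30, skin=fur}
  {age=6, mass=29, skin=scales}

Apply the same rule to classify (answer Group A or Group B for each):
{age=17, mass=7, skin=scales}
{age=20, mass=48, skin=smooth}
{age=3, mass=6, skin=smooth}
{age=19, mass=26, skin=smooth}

Group B, Group A, Group A, Group A

The rule appears to be: skin is smooth.
{age=17, mass=7, skin=scales}: Group B (skin is scales).
{age=20, mass=48, skin=smooth}: Group A (skin is smooth).
{age=3, mass=6, skin=smooth}: Group A (skin is smooth).
{age=19, mass=26, skin=smooth}: Group A (skin is smooth).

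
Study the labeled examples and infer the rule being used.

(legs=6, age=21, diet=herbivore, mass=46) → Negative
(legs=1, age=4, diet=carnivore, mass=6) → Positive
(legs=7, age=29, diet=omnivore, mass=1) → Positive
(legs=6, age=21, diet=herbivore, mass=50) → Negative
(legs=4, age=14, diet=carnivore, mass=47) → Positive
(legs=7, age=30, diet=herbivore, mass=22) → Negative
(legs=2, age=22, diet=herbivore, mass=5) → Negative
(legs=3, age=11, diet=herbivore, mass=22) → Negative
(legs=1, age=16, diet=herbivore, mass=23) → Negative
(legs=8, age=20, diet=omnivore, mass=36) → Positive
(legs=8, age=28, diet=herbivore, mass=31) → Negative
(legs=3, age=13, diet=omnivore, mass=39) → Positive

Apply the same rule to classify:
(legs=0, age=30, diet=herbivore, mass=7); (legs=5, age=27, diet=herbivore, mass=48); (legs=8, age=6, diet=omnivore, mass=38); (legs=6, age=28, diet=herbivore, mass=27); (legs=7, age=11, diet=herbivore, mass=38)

The pattern is that an item is 'Positive' exactly when: diet is not herbivore.
Negative: (legs=0, age=30, diet=herbivore, mass=7), since diet is herbivore.
Negative: (legs=5, age=27, diet=herbivore, mass=48), since diet is herbivore.
Positive: (legs=8, age=6, diet=omnivore, mass=38), since diet is omnivore.
Negative: (legs=6, age=28, diet=herbivore, mass=27), since diet is herbivore.
Negative: (legs=7, age=11, diet=herbivore, mass=38), since diet is herbivore.

Negative, Negative, Positive, Negative, Negative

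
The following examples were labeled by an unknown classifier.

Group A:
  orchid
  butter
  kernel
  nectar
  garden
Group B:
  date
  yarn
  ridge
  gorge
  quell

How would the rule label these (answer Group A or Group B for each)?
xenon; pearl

The pattern is that an item is 'Group A' exactly when: length 6.

Group B, Group B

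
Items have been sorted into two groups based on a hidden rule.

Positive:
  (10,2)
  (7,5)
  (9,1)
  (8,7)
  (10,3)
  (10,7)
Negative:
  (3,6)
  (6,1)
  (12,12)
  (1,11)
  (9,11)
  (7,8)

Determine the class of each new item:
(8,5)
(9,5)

Positive, Positive

One predicate separates the groups cleanly: first > second AND sum ≥ 9.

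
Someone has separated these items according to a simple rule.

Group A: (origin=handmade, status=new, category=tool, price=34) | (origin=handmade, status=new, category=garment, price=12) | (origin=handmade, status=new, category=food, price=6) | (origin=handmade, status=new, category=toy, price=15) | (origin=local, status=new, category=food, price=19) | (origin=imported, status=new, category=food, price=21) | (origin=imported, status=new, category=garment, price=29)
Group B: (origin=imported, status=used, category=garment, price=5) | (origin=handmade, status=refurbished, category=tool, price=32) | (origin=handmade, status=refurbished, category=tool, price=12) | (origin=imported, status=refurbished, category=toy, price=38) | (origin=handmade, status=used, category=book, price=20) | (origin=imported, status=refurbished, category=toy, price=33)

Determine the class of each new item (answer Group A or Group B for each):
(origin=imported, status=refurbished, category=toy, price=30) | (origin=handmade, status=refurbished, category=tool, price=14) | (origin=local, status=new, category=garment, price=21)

Group B, Group B, Group A

A rule that fits every label: status is new — true of each 'Group A' example, false of each 'Group B' one.
Group B: (origin=imported, status=refurbished, category=toy, price=30), since status is refurbished. Group B: (origin=handmade, status=refurbished, category=tool, price=14), since status is refurbished. Group A: (origin=local, status=new, category=garment, price=21), since status is new.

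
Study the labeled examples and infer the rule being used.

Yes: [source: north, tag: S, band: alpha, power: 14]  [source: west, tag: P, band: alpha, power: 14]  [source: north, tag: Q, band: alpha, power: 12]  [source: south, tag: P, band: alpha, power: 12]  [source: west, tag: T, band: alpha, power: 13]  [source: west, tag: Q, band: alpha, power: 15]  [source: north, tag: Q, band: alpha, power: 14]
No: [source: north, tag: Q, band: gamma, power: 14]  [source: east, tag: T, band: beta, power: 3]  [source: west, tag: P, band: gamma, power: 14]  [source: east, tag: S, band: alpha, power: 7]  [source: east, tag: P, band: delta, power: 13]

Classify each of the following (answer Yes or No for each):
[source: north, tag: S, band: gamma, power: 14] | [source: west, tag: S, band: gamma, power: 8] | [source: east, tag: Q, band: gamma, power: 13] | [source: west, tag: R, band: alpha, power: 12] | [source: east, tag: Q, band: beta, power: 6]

One predicate separates the groups cleanly: band is alpha AND power ≥ 12.
[source: north, tag: S, band: gamma, power: 14]: No (band is gamma, power = 14). [source: west, tag: S, band: gamma, power: 8]: No (band is gamma, power = 8). [source: east, tag: Q, band: gamma, power: 13]: No (band is gamma, power = 13). [source: west, tag: R, band: alpha, power: 12]: Yes (band is alpha, power = 12). [source: east, tag: Q, band: beta, power: 6]: No (band is beta, power = 6).

No, No, No, Yes, No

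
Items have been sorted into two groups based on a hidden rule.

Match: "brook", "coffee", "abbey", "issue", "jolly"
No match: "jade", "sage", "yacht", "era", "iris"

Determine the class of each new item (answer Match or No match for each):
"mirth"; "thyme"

No match, No match

The distinguishing property — has a double letter — holds for all the 'Match' cases and none of the 'No match' cases.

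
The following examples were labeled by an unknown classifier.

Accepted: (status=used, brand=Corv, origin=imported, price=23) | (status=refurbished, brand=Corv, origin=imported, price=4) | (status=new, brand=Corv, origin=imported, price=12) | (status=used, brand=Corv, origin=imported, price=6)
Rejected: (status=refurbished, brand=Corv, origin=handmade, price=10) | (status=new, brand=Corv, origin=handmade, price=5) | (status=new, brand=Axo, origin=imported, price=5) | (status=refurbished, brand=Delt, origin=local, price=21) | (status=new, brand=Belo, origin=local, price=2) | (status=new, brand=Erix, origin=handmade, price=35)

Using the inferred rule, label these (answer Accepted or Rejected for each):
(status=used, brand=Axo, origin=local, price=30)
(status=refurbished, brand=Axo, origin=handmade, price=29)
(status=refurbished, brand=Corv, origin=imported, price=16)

The distinguishing property — origin is imported AND brand is Corv — holds for all the 'Accepted' cases and none of the 'Rejected' cases.
(status=used, brand=Axo, origin=local, price=30): origin is local, brand is Axo — does not satisfy this, so Rejected. (status=refurbished, brand=Axo, origin=handmade, price=29): origin is handmade, brand is Axo — does not satisfy this, so Rejected. (status=refurbished, brand=Corv, origin=imported, price=16): origin is imported, brand is Corv — passes, so Accepted.

Rejected, Rejected, Accepted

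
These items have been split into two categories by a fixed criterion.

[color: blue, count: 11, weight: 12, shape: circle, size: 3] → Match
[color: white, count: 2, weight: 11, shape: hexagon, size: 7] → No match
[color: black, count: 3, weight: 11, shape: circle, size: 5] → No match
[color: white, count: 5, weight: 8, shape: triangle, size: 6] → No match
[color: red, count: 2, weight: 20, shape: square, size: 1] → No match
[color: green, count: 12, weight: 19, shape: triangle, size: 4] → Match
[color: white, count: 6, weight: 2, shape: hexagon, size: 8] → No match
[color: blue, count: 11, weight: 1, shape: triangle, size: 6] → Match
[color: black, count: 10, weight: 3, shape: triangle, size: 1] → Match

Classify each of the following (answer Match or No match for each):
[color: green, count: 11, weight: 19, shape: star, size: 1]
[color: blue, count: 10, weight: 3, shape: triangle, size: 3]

Match, Match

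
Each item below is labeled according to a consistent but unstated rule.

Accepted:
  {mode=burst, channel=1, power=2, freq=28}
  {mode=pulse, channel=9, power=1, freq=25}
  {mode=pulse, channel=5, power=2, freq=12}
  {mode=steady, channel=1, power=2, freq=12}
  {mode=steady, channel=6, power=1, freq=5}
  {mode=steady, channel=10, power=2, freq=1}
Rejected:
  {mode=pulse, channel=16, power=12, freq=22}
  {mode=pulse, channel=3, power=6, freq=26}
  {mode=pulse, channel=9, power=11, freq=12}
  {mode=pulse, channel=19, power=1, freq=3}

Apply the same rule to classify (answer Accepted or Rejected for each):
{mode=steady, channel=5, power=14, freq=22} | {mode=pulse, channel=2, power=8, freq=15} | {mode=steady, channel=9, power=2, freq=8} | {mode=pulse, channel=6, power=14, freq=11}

The simplest hypothesis consistent with all the labels is: channel ≤ 10 AND power ≤ 2.
{mode=steady, channel=5, power=14, freq=22} — channel = 5, power = 14, hence Rejected.
{mode=pulse, channel=2, power=8, freq=15} — channel = 2, power = 8, hence Rejected.
{mode=steady, channel=9, power=2, freq=8} — channel = 9, power = 2, hence Accepted.
{mode=pulse, channel=6, power=14, freq=11} — channel = 6, power = 14, hence Rejected.

Rejected, Rejected, Accepted, Rejected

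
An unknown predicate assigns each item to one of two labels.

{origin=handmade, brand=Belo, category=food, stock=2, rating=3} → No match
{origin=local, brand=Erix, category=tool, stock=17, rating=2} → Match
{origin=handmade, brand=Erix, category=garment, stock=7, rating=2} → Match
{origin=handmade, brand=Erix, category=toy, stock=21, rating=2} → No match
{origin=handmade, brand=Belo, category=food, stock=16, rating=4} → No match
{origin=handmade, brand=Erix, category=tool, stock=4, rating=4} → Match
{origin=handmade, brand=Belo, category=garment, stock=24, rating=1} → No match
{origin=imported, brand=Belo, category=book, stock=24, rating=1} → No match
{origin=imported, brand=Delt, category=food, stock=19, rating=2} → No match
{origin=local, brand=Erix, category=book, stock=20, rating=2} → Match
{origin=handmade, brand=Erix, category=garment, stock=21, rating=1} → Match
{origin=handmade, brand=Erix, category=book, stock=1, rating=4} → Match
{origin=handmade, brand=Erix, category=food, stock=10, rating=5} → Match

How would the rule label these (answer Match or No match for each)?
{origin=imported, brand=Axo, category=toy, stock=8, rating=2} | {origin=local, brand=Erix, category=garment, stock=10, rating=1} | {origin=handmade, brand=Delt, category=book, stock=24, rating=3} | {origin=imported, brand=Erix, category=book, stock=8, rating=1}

No match, Match, No match, Match

One predicate separates the groups cleanly: category is not toy AND brand is Erix.
{origin=imported, brand=Axo, category=toy, stock=8, rating=2} → category is toy, brand is Axo → No match. {origin=local, brand=Erix, category=garment, stock=10, rating=1} → category is garment, brand is Erix → Match. {origin=handmade, brand=Delt, category=book, stock=24, rating=3} → category is book, brand is Delt → No match. {origin=imported, brand=Erix, category=book, stock=8, rating=1} → category is book, brand is Erix → Match.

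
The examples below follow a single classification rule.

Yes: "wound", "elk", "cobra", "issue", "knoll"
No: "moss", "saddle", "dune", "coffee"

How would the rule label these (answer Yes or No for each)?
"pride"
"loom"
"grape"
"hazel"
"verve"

Yes, No, Yes, Yes, Yes

The distinguishing property — odd length — holds for all the 'Yes' cases and none of the 'No' cases.
"pride": length 5 — qualifies, so Yes.
"loom": length 4 — fails the rule, so No.
"grape": length 5 — qualifies, so Yes.
"hazel": length 5 — qualifies, so Yes.
"verve": length 5 — qualifies, so Yes.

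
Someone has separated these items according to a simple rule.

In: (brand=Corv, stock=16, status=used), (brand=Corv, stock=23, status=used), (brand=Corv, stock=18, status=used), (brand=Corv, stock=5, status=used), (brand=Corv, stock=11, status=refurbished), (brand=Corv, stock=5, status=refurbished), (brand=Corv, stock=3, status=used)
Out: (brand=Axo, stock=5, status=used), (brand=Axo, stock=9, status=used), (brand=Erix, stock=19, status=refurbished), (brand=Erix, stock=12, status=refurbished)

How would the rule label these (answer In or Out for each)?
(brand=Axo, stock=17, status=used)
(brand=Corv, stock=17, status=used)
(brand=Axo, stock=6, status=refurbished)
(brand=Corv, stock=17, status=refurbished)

Out, In, Out, In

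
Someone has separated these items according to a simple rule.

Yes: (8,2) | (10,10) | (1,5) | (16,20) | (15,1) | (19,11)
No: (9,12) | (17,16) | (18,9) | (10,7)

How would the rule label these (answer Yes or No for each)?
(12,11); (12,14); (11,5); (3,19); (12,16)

No, Yes, Yes, Yes, Yes

The pattern is that an item is 'Yes' exactly when: sum is even.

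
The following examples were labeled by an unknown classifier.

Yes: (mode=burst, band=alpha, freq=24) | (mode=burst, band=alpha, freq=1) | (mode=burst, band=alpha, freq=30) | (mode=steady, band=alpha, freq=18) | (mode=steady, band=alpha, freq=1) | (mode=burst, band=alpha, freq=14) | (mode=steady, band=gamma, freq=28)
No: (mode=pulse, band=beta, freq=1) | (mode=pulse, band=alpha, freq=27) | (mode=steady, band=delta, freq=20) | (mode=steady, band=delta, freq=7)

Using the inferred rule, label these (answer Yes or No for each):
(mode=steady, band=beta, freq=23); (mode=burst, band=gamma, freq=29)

Yes, Yes

The classifier is using: band is not delta AND mode is not pulse.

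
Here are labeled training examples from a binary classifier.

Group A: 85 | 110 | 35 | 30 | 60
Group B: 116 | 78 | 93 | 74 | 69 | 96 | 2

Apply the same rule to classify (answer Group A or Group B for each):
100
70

Comparing the two groups points to one rule — multiple of 5.
100 — 100 = 5·20, hence Group A. 70 — 70 = 5·14, hence Group A.

Group A, Group A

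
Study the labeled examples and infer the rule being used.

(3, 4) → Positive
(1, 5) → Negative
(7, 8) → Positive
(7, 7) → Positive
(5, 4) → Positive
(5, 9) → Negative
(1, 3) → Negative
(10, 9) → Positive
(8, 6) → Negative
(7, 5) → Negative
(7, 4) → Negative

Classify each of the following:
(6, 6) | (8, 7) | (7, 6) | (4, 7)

Positive, Positive, Positive, Negative

'Positive' ⟺ |first − second| ≤ 1.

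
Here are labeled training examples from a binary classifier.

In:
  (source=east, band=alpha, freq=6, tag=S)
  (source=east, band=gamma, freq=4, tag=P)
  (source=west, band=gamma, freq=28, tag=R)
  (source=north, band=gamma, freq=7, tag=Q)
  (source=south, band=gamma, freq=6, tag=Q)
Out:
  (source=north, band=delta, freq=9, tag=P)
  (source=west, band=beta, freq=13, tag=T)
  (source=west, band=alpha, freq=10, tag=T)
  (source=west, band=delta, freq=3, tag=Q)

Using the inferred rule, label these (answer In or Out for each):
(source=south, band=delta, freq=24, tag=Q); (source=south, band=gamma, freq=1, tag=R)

Out, In

'In' ⟺ tag is S OR band is gamma.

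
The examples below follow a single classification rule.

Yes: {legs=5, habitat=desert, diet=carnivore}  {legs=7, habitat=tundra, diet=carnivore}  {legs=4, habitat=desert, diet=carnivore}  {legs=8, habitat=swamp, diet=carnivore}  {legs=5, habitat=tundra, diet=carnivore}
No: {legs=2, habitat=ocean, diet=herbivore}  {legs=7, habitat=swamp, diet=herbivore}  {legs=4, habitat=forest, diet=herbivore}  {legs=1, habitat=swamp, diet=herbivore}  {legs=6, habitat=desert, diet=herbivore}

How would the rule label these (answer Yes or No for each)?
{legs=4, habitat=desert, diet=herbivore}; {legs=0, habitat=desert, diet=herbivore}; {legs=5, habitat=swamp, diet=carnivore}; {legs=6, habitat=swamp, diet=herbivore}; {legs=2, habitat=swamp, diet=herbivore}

No, No, Yes, No, No

The classifier is using: diet is carnivore.
{legs=4, habitat=desert, diet=herbivore} → diet is herbivore → No.
{legs=0, habitat=desert, diet=herbivore} → diet is herbivore → No.
{legs=5, habitat=swamp, diet=carnivore} → diet is carnivore → Yes.
{legs=6, habitat=swamp, diet=herbivore} → diet is herbivore → No.
{legs=2, habitat=swamp, diet=herbivore} → diet is herbivore → No.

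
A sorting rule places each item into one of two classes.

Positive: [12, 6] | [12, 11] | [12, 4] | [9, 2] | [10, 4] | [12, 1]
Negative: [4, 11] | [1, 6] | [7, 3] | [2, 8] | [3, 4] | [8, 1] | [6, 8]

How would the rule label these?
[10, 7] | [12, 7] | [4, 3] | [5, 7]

The classifier is using: first ≥ 9.
[10, 7]: first 10 — has this property, so Positive. [12, 7]: first 12 — has this property, so Positive. [4, 3]: first 4 — does not pass, so Negative. [5, 7]: first 5 — does not pass, so Negative.

Positive, Positive, Negative, Negative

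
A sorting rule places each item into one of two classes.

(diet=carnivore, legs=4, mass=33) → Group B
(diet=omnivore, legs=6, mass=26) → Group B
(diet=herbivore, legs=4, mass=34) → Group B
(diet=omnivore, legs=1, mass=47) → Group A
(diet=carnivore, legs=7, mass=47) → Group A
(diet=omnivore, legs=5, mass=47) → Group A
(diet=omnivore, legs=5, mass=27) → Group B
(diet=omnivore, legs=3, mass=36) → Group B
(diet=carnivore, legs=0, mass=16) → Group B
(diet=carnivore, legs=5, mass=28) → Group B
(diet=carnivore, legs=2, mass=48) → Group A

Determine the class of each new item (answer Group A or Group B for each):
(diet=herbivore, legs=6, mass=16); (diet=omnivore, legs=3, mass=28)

The classifier is using: mass ≥ 47.
Group B: (diet=herbivore, legs=6, mass=16), since mass = 16.
Group B: (diet=omnivore, legs=3, mass=28), since mass = 28.

Group B, Group B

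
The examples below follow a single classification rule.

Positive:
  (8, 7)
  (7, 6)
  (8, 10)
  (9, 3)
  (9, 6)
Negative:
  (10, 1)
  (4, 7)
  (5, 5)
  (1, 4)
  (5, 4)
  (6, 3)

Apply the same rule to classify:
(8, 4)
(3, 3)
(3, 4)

A rule that fits every label: sum ≥ 12 — true of each 'Positive' example, false of each 'Negative' one.
Positive: (8, 4), since 8+4 = 12. Negative: (3, 3), since 3+3 = 6. Negative: (3, 4), since 3+4 = 7.

Positive, Negative, Negative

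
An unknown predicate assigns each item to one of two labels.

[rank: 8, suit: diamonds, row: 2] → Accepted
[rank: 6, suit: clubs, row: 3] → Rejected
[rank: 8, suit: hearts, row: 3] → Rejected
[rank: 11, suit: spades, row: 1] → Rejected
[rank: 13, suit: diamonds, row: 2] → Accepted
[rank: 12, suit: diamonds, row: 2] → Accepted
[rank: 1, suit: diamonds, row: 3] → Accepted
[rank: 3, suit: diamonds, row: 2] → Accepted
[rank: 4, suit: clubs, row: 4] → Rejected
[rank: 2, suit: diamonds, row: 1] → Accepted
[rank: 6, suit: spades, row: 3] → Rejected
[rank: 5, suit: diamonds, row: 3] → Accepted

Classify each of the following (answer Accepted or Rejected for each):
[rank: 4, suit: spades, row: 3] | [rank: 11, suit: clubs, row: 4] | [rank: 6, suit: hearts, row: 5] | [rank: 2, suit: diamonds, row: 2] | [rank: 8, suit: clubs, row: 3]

Rejected, Rejected, Rejected, Accepted, Rejected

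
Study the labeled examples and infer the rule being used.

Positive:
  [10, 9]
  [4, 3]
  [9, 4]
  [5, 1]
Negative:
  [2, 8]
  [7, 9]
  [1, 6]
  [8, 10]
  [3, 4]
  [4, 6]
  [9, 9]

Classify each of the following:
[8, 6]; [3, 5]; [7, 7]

The classifier is using: first > second.
[8, 6]: 8 > 6, meets the rule → Positive. [3, 5]: 3 < 5, does not pass → Negative. [7, 7]: 7 = 7, does not pass → Negative.

Positive, Negative, Negative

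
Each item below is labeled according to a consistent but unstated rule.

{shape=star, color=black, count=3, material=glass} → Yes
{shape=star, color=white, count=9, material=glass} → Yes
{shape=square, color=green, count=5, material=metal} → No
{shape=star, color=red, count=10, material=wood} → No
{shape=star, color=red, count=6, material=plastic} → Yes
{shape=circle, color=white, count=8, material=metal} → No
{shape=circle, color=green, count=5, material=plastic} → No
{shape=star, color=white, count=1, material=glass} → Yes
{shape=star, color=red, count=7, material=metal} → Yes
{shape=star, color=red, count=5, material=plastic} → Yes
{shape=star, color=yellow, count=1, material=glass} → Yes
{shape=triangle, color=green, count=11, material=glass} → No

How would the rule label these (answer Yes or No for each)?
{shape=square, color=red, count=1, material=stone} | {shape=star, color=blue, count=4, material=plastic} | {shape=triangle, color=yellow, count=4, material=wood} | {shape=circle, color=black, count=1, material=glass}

No, Yes, No, No

One predicate separates the groups cleanly: shape is star AND count ≤ 9.
{shape=square, color=red, count=1, material=stone}: shape is square, count = 1 — does not pass, so No.
{shape=star, color=blue, count=4, material=plastic}: shape is star, count = 4 — meets the rule, so Yes.
{shape=triangle, color=yellow, count=4, material=wood}: shape is triangle, count = 4 — does not pass, so No.
{shape=circle, color=black, count=1, material=glass}: shape is circle, count = 1 — does not pass, so No.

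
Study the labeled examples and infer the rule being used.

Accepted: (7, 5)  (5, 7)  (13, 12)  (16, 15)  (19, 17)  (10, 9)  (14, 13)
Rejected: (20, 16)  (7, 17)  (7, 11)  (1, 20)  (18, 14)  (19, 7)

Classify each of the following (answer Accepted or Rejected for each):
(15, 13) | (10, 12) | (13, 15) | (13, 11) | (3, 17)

Accepted, Accepted, Accepted, Accepted, Rejected

One predicate separates the groups cleanly: |first − second| ≤ 2.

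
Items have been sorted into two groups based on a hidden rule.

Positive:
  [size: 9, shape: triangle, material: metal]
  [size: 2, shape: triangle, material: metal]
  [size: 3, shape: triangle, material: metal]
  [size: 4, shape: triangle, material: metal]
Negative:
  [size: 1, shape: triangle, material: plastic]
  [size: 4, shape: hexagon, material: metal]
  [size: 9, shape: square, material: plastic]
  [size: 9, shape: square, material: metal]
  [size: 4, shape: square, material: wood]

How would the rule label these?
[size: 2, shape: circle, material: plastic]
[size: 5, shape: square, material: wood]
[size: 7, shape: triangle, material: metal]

The distinguishing property — material is metal AND shape is triangle — holds for all the 'Positive' cases and none of the 'Negative' cases.

Negative, Negative, Positive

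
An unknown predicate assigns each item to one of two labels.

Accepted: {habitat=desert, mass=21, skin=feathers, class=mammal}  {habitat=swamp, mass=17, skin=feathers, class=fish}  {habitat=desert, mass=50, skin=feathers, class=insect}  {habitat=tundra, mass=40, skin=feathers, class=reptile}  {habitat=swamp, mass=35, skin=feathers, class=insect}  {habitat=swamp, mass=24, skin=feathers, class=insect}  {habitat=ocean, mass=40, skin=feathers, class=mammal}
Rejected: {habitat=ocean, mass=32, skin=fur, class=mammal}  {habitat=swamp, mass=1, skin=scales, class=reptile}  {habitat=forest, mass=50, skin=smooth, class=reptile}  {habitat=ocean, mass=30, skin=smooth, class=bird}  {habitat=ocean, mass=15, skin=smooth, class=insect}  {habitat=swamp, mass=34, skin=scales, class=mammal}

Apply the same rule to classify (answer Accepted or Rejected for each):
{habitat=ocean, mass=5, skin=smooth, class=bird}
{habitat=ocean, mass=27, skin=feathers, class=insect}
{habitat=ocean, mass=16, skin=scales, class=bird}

All 'Accepted' examples share one property — skin is feathers — and every 'Rejected' example lacks it.

Rejected, Accepted, Rejected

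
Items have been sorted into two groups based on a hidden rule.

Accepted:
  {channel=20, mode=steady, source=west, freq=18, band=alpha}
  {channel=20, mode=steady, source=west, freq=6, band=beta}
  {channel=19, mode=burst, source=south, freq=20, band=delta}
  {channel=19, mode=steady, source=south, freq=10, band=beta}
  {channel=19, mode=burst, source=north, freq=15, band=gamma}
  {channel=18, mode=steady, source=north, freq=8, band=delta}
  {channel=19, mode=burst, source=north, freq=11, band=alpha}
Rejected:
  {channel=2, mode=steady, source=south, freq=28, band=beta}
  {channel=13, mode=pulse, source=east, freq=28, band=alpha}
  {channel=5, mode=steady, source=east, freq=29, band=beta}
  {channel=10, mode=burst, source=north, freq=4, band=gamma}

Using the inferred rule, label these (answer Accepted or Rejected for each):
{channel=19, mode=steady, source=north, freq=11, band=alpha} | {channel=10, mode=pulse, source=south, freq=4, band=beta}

The pattern is that an item is 'Accepted' exactly when: channel ≥ 18.
{channel=19, mode=steady, source=north, freq=11, band=alpha} → channel = 19 → Accepted.
{channel=10, mode=pulse, source=south, freq=4, band=beta} → channel = 10 → Rejected.

Accepted, Rejected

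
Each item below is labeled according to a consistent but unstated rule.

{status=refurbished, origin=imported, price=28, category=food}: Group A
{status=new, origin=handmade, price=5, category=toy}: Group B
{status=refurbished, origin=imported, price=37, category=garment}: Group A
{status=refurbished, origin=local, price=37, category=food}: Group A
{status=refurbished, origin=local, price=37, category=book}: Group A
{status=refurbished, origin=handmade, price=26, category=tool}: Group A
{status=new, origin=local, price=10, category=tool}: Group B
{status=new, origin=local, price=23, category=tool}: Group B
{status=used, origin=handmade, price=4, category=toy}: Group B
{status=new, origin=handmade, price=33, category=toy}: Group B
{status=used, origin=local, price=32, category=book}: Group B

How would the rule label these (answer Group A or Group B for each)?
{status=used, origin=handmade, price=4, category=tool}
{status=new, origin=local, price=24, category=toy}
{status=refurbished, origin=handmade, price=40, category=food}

Group B, Group B, Group A

One predicate separates the groups cleanly: status is refurbished.
{status=used, origin=handmade, price=4, category=tool} — status is used, hence Group B. {status=new, origin=local, price=24, category=toy} — status is new, hence Group B. {status=refurbished, origin=handmade, price=40, category=food} — status is refurbished, hence Group A.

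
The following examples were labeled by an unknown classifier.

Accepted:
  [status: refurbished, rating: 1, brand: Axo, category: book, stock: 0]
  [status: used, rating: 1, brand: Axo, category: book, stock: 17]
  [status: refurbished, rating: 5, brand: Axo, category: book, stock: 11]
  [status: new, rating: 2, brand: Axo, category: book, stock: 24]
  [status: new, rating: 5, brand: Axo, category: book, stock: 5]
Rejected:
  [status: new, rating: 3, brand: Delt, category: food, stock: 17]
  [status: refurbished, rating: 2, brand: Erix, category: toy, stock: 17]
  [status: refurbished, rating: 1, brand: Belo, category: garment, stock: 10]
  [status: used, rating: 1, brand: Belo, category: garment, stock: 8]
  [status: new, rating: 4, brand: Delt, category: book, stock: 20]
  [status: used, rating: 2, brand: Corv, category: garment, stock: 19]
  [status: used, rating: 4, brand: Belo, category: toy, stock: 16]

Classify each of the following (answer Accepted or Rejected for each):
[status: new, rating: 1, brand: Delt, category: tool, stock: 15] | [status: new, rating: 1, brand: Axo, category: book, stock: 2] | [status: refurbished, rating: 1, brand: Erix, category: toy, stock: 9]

A rule that fits every label: brand is Axo — true of each 'Accepted' example, false of each 'Rejected' one.
[status: new, rating: 1, brand: Delt, category: tool, stock: 15]: brand is Delt, fails this test → Rejected.
[status: new, rating: 1, brand: Axo, category: book, stock: 2]: brand is Axo, passes → Accepted.
[status: refurbished, rating: 1, brand: Erix, category: toy, stock: 9]: brand is Erix, fails this test → Rejected.

Rejected, Accepted, Rejected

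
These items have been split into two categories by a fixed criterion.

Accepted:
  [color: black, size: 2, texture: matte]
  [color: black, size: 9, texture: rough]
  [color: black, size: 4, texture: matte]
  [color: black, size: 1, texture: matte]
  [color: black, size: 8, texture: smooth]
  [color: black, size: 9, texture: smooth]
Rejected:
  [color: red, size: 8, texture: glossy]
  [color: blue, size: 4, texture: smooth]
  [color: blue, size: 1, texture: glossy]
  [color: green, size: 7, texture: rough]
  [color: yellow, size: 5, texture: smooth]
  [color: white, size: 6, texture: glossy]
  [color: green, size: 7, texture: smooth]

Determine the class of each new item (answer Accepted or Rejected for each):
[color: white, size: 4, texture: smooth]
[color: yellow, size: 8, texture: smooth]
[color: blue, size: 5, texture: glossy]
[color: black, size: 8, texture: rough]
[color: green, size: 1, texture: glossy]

The classifier is using: color is black.
[color: white, size: 4, texture: smooth]: color is white, doesn't qualify → Rejected.
[color: yellow, size: 8, texture: smooth]: color is yellow, doesn't qualify → Rejected.
[color: blue, size: 5, texture: glossy]: color is blue, doesn't qualify → Rejected.
[color: black, size: 8, texture: rough]: color is black, matches → Accepted.
[color: green, size: 1, texture: glossy]: color is green, doesn't qualify → Rejected.

Rejected, Rejected, Rejected, Accepted, Rejected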